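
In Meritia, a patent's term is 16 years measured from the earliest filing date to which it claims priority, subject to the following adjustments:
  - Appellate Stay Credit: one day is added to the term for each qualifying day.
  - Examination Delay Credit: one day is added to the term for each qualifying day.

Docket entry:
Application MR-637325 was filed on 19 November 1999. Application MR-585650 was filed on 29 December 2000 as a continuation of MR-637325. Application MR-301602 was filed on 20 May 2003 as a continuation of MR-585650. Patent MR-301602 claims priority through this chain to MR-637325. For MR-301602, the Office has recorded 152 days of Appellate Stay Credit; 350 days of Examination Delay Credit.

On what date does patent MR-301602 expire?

Earliest priority filing: 19 November 1999.
Base term: 19 November 1999 + 16 years → 19 November 2015.
Appellate Stay Credit: +152 days → 19 April 2016.
Examination Delay Credit: +350 days → 4 April 2017.

2017-04-04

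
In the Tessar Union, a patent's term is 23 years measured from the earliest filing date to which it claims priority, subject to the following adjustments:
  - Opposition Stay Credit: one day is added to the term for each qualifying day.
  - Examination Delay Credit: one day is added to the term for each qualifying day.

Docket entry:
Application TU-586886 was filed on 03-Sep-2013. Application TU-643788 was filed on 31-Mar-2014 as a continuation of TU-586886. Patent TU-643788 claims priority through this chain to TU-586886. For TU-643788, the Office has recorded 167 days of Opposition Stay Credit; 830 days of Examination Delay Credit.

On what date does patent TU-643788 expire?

2039-05-28

Earliest priority filing: 3 September 2013.
Base term: 3 September 2013 + 23 years → 3 September 2036.
Opposition Stay Credit: +167 days → 17 February 2037.
Examination Delay Credit: +830 days → 28 May 2039.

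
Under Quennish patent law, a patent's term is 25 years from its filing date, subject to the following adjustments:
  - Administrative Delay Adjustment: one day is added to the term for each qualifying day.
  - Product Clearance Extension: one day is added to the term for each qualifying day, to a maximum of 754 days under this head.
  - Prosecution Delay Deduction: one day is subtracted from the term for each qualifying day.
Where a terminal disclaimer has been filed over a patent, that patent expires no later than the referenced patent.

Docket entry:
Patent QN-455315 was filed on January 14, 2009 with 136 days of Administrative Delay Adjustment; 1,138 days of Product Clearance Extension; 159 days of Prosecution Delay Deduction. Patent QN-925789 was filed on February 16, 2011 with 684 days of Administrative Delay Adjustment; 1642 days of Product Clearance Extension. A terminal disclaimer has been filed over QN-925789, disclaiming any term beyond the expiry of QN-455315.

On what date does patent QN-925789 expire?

2036-01-15

Natural term of QN-925789:
  Base: filing + 25 years → 16 February 2036.
  Administrative Delay Adjustment: +684 days → 31 December 2037.
  Product Clearance Extension: 1642 days claimed exceeds the 754-day cap, so +754 days → 24 January 2040.
Expiry of referenced patent QN-455315:
  Base: filing + 25 years → 14 January 2034.
  Administrative Delay Adjustment: +136 days → 30 May 2034.
  Product Clearance Extension: 1138 days claimed exceeds the 754-day cap, so +754 days → 22 June 2036.
  Prosecution Delay Deduction: −159 days → 15 January 2036.
Terminal disclaimer: QN-925789 expires on the earlier of 24 January 2040 and 15 January 2036.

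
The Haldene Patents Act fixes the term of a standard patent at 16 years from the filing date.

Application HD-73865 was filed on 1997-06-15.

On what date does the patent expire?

Filing date + 16 years → 15 June 2013.

June 15, 2013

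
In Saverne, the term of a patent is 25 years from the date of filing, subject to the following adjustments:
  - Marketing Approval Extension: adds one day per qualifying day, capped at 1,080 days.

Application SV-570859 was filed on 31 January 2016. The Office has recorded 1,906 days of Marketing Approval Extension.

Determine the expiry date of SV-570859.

Base term: filing date + 25 years → 31 January 2041.
Marketing Approval Extension: 1906 days claimed exceeds the 1080-day cap, so +1080 days → 16 January 2044.

2044-01-16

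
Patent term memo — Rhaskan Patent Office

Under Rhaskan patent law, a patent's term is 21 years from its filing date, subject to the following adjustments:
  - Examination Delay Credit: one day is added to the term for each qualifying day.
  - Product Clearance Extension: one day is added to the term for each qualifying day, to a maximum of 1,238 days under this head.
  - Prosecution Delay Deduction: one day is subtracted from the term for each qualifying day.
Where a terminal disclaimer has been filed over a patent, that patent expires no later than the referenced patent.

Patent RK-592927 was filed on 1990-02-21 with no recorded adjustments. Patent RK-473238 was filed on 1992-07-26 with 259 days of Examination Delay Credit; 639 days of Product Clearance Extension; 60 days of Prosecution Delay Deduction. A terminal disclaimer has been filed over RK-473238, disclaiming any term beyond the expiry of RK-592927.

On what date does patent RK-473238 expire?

2011-02-21

Natural term of RK-473238:
  Base: filing + 21 years → 26 July 2013.
  Examination Delay Credit: +259 days → 11 April 2014.
  Product Clearance Extension: 639 days (within the 1238-day cap) → +639 days → 10 January 2016.
  Prosecution Delay Deduction: −60 days → 11 November 2015.
Expiry of referenced patent RK-592927:
  Base: filing + 21 years → 21 February 2011.
Terminal disclaimer: RK-473238 expires on the earlier of 11 November 2015 and 21 February 2011.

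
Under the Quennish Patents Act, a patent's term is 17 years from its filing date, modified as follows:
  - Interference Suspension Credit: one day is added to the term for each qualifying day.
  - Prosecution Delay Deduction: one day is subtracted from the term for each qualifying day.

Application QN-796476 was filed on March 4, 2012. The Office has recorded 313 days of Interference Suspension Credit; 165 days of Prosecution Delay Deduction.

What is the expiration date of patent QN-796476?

Base term: filing date + 17 years → 4 March 2029.
Interference Suspension Credit: +313 days → 11 January 2030.
Prosecution Delay Deduction: −165 days → 30 July 2029.

July 30, 2029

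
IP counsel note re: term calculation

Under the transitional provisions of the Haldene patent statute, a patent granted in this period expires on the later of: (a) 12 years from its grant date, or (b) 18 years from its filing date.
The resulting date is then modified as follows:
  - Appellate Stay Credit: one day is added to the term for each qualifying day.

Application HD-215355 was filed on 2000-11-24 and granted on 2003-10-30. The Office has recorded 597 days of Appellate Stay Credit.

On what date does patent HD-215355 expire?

(a) grant + 12 years → 30 October 2015.
(b) filing + 18 years → 24 November 2018.
Later of the two: 24 November 2018.
Appellate Stay Credit: +597 days → 13 July 2020.

July 13, 2020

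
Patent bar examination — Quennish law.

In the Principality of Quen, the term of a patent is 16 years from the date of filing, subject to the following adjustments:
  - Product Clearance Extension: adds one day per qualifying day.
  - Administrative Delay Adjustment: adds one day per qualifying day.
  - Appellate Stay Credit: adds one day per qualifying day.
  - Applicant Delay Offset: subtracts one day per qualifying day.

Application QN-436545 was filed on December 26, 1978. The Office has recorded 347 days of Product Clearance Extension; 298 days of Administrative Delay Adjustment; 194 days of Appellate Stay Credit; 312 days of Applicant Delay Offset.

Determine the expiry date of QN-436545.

1996-06-05

Base term: filing date + 16 years → 26 December 1994.
Product Clearance Extension: +347 days → 8 December 1995.
Administrative Delay Adjustment: +298 days → 1 October 1996.
Appellate Stay Credit: +194 days → 13 April 1997.
Applicant Delay Offset: −312 days → 5 June 1996.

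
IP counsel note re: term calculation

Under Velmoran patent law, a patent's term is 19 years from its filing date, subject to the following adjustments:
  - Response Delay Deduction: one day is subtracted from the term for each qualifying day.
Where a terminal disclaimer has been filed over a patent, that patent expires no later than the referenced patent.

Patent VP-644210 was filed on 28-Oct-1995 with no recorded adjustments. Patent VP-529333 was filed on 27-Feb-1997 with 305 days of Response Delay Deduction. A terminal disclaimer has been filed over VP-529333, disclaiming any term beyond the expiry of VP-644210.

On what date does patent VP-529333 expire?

Natural term of VP-529333:
  Base: filing + 19 years → 27 February 2016.
  Response Delay Deduction: −305 days → 28 April 2015.
Expiry of referenced patent VP-644210:
  Base: filing + 19 years → 28 October 2014.
Terminal disclaimer: VP-529333 expires on the earlier of 28 April 2015 and 28 October 2014.

2014-10-28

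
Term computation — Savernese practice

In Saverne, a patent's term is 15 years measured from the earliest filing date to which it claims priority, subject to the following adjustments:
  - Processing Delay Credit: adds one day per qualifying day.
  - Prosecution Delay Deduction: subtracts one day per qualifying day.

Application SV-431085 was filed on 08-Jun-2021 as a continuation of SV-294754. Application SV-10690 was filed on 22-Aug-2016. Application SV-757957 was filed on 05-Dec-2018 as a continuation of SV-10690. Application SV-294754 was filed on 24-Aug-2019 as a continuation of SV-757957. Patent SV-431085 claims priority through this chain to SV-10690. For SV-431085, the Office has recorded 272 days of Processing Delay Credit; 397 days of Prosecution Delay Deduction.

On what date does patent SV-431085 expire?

Earliest priority filing: 22 August 2016.
Base term: 22 August 2016 + 15 years → 22 August 2031.
Processing Delay Credit: +272 days → 20 May 2032.
Prosecution Delay Deduction: −397 days → 19 April 2031.

2031-04-19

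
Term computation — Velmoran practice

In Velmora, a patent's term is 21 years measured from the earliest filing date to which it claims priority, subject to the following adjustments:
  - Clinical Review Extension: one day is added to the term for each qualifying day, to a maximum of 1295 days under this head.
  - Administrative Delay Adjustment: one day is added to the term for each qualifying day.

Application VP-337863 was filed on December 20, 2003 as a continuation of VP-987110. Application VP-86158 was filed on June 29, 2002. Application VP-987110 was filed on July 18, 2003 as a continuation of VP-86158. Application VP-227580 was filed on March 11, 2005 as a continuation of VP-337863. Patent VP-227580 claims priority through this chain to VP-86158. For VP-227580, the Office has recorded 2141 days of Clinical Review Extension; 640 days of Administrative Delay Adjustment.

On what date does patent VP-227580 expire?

October 15, 2028

Earliest priority filing: 29 June 2002.
Base term: 29 June 2002 + 21 years → 29 June 2023.
Clinical Review Extension: 2141 days claimed exceeds the 1295-day cap, so +1295 days → 14 January 2027.
Administrative Delay Adjustment: +640 days → 15 October 2028.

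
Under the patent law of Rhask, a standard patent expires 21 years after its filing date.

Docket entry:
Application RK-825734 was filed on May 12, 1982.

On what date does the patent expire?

2003-05-12

Filing date + 21 years → 12 May 2003.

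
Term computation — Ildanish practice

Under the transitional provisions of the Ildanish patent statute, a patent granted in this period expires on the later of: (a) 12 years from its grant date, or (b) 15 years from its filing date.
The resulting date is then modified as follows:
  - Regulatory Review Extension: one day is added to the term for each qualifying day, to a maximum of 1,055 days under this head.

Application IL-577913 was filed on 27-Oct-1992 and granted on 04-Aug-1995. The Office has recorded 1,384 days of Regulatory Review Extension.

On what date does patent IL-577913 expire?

September 16, 2010

(a) grant + 12 years → 4 August 2007.
(b) filing + 15 years → 27 October 2007.
Later of the two: 27 October 2007.
Regulatory Review Extension: 1384 days claimed exceeds the 1055-day cap, so +1055 days → 16 September 2010.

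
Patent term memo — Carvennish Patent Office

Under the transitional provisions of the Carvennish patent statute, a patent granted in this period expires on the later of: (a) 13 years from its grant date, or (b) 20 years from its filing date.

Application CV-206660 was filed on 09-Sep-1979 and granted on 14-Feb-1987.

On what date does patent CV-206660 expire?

2000-02-14

(a) grant + 13 years → 14 February 2000.
(b) filing + 20 years → 9 September 1999.
Later of the two: 14 February 2000.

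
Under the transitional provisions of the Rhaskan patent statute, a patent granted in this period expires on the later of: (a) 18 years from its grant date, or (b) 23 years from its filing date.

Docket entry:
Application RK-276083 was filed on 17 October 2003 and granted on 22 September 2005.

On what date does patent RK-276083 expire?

October 17, 2026

(a) grant + 18 years → 22 September 2023.
(b) filing + 23 years → 17 October 2026.
Later of the two: 17 October 2026.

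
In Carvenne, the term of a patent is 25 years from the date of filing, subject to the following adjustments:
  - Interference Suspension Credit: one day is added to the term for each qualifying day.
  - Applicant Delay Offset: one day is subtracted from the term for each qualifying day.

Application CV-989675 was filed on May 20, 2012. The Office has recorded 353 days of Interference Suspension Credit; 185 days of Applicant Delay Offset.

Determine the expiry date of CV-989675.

November 4, 2037

Base term: filing date + 25 years → 20 May 2037.
Interference Suspension Credit: +353 days → 8 May 2038.
Applicant Delay Offset: −185 days → 4 November 2037.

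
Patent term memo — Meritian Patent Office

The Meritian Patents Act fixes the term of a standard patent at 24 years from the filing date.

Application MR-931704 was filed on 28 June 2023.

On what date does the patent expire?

Filing date + 24 years → 28 June 2047.

June 28, 2047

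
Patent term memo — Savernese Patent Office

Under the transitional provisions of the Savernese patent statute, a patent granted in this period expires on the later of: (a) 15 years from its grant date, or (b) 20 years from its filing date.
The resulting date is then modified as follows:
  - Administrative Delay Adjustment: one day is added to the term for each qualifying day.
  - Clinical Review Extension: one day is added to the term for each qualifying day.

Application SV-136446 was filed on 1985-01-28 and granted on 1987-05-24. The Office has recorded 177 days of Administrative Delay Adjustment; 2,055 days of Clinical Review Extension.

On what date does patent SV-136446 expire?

2011-03-10

(a) grant + 15 years → 24 May 2002.
(b) filing + 20 years → 28 January 2005.
Later of the two: 28 January 2005.
Administrative Delay Adjustment: +177 days → 24 July 2005.
Clinical Review Extension: +2055 days → 10 March 2011.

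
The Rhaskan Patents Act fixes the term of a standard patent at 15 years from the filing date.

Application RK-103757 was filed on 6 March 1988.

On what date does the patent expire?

Filing date + 15 years → 6 March 2003.

2003-03-06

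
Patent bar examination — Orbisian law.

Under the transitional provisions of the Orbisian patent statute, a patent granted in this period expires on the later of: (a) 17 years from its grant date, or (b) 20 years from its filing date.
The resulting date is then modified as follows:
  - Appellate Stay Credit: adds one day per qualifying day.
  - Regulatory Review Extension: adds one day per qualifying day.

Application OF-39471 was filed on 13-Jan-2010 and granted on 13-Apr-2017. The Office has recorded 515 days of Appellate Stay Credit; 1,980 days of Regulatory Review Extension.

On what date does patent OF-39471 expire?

2041-02-10

(a) grant + 17 years → 13 April 2034.
(b) filing + 20 years → 13 January 2030.
Later of the two: 13 April 2034.
Appellate Stay Credit: +515 days → 10 September 2035.
Regulatory Review Extension: +1980 days → 10 February 2041.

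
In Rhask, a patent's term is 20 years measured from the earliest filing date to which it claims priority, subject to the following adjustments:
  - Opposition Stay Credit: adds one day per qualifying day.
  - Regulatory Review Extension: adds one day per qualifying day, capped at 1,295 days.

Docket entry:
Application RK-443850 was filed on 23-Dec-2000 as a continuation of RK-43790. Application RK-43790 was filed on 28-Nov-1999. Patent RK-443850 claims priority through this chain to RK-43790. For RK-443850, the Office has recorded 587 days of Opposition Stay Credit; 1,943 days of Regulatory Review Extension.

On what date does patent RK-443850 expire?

2025-01-22

Earliest priority filing: 28 November 1999.
Base term: 28 November 1999 + 20 years → 28 November 2019.
Opposition Stay Credit: +587 days → 7 July 2021.
Regulatory Review Extension: 1943 days claimed exceeds the 1295-day cap, so +1295 days → 22 January 2025.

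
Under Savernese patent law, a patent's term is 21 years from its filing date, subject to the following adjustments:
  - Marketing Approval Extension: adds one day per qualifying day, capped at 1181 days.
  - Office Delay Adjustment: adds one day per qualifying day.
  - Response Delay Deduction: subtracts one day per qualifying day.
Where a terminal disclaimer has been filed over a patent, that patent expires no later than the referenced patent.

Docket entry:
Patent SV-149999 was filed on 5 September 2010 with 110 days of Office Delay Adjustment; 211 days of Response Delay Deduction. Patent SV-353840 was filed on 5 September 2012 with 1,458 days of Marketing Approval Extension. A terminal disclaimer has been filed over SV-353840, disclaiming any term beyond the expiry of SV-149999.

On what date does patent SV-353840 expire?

Natural term of SV-353840:
  Base: filing + 21 years → 5 September 2033.
  Marketing Approval Extension: 1458 days claimed exceeds the 1181-day cap, so +1181 days → 29 November 2036.
Expiry of referenced patent SV-149999:
  Base: filing + 21 years → 5 September 2031.
  Office Delay Adjustment: +110 days → 24 December 2031.
  Response Delay Deduction: −211 days → 27 May 2031.
Terminal disclaimer: SV-353840 expires on the earlier of 29 November 2036 and 27 May 2031.

2031-05-27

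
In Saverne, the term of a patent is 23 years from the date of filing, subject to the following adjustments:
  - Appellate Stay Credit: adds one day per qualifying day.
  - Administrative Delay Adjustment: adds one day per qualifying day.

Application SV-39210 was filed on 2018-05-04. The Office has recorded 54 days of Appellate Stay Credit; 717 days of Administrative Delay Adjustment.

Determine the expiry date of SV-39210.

June 14, 2043

Base term: filing date + 23 years → 4 May 2041.
Appellate Stay Credit: +54 days → 27 June 2041.
Administrative Delay Adjustment: +717 days → 14 June 2043.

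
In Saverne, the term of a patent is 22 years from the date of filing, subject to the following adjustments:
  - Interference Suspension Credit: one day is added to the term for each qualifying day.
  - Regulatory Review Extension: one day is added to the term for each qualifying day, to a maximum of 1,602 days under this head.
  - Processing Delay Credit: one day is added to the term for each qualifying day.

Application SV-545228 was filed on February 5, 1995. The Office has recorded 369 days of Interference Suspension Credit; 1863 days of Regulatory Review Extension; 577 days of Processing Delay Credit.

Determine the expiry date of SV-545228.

Base term: filing date + 22 years → 5 February 2017.
Interference Suspension Credit: +369 days → 9 February 2018.
Regulatory Review Extension: 1863 days claimed exceeds the 1602-day cap, so +1602 days → 30 June 2022.
Processing Delay Credit: +577 days → 28 January 2024.

2024-01-28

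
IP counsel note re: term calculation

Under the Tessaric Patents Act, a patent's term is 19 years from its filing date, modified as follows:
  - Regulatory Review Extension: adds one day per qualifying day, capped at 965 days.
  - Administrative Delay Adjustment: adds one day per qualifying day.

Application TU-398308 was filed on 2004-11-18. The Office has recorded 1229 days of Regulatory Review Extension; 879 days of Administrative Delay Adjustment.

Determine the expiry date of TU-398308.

2028-12-05

Base term: filing date + 19 years → 18 November 2023.
Regulatory Review Extension: 1229 days claimed exceeds the 965-day cap, so +965 days → 10 July 2026.
Administrative Delay Adjustment: +879 days → 5 December 2028.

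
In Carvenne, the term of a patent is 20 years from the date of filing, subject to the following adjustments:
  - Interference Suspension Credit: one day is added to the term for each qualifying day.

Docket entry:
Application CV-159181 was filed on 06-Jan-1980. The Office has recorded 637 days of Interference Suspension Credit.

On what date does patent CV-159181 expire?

2001-10-04

Base term: filing date + 20 years → 6 January 2000.
Interference Suspension Credit: +637 days → 4 October 2001.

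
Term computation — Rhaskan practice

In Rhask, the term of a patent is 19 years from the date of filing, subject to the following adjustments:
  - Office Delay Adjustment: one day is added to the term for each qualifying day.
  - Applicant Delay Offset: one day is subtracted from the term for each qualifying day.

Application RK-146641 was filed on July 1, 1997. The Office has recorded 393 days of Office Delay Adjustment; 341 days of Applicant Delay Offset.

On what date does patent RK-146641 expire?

Base term: filing date + 19 years → 1 July 2016.
Office Delay Adjustment: +393 days → 29 July 2017.
Applicant Delay Offset: −341 days → 22 August 2016.

2016-08-22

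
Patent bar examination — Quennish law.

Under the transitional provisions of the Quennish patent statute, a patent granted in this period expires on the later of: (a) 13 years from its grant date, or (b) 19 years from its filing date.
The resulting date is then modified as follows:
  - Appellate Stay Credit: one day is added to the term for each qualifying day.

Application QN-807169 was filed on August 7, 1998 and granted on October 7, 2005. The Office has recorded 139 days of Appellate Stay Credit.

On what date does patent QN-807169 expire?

(a) grant + 13 years → 7 October 2018.
(b) filing + 19 years → 7 August 2017.
Later of the two: 7 October 2018.
Appellate Stay Credit: +139 days → 23 February 2019.

2019-02-23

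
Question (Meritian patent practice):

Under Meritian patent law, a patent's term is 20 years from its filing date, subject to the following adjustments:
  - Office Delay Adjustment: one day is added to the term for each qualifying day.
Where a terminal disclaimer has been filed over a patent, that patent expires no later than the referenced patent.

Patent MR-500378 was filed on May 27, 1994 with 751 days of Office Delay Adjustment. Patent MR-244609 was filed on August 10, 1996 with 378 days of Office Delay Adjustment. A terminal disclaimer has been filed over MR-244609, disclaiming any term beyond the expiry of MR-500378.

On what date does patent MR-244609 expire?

Natural term of MR-244609:
  Base: filing + 20 years → 10 August 2016.
  Office Delay Adjustment: +378 days → 23 August 2017.
Expiry of referenced patent MR-500378:
  Base: filing + 20 years → 27 May 2014.
  Office Delay Adjustment: +751 days → 16 June 2016.
Terminal disclaimer: MR-244609 expires on the earlier of 23 August 2017 and 16 June 2016.

2016-06-16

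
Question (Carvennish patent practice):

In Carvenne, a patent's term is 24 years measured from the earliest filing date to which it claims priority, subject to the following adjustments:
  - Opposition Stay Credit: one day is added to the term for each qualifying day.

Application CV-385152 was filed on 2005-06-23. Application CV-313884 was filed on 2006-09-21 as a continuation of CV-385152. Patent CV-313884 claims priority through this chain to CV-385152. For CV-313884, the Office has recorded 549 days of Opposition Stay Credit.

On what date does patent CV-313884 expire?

December 24, 2030

Earliest priority filing: 23 June 2005.
Base term: 23 June 2005 + 24 years → 23 June 2029.
Opposition Stay Credit: +549 days → 24 December 2030.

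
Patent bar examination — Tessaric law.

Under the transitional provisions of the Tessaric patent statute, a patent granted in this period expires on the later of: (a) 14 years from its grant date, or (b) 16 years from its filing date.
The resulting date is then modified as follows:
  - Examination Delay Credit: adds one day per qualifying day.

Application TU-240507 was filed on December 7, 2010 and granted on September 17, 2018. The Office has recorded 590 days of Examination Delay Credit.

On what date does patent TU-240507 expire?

(a) grant + 14 years → 17 September 2032.
(b) filing + 16 years → 7 December 2026.
Later of the two: 17 September 2032.
Examination Delay Credit: +590 days → 30 April 2034.

April 30, 2034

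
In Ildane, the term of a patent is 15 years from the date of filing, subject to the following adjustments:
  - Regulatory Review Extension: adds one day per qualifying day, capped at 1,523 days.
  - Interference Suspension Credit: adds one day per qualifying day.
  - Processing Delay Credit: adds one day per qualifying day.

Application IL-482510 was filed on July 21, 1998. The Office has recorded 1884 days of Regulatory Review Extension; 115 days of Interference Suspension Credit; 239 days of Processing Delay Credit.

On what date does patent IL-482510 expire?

2018-09-10

Base term: filing date + 15 years → 21 July 2013.
Regulatory Review Extension: 1884 days claimed exceeds the 1523-day cap, so +1523 days → 21 September 2017.
Interference Suspension Credit: +115 days → 14 January 2018.
Processing Delay Credit: +239 days → 10 September 2018.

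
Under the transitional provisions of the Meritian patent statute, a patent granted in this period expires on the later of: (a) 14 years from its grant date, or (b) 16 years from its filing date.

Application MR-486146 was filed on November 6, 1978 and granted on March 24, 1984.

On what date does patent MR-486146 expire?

March 24, 1998

(a) grant + 14 years → 24 March 1998.
(b) filing + 16 years → 6 November 1994.
Later of the two: 24 March 1998.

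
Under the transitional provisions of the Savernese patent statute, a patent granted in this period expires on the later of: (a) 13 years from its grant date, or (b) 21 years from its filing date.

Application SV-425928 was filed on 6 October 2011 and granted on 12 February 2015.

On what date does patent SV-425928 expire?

(a) grant + 13 years → 12 February 2028.
(b) filing + 21 years → 6 October 2032.
Later of the two: 6 October 2032.

October 6, 2032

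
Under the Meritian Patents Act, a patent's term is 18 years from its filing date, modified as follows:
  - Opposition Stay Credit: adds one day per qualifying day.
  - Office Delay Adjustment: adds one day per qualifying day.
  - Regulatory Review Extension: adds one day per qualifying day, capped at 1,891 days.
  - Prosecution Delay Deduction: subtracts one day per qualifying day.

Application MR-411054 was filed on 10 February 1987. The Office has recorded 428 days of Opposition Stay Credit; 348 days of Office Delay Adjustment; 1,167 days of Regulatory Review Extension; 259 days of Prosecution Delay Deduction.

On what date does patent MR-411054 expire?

Base term: filing date + 18 years → 10 February 2005.
Opposition Stay Credit: +428 days → 14 April 2006.
Office Delay Adjustment: +348 days → 28 March 2007.
Regulatory Review Extension: 1167 days (within the 1891-day cap) → +1167 days → 7 June 2010.
Prosecution Delay Deduction: −259 days → 21 September 2009.

September 21, 2009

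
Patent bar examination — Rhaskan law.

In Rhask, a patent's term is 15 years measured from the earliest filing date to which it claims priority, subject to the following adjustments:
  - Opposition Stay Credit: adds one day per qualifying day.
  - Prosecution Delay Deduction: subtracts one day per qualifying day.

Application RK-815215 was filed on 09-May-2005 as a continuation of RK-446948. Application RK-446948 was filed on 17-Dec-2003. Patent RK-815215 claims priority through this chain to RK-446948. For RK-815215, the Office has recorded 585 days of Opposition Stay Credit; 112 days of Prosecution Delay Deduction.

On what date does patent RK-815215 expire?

2020-04-03

Earliest priority filing: 17 December 2003.
Base term: 17 December 2003 + 15 years → 17 December 2018.
Opposition Stay Credit: +585 days → 24 July 2020.
Prosecution Delay Deduction: −112 days → 3 April 2020.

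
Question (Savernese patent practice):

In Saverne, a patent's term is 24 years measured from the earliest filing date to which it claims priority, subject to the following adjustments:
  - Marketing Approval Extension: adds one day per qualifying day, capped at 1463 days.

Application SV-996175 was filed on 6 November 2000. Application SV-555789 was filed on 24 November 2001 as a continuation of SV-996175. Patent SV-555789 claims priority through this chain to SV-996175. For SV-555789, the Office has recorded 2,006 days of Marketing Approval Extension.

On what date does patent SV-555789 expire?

Earliest priority filing: 6 November 2000.
Base term: 6 November 2000 + 24 years → 6 November 2024.
Marketing Approval Extension: 2006 days claimed exceeds the 1463-day cap, so +1463 days → 8 November 2028.

2028-11-08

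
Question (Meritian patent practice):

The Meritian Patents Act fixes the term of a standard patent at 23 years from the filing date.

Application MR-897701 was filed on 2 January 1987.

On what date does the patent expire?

January 2, 2010

Filing date + 23 years → 2 January 2010.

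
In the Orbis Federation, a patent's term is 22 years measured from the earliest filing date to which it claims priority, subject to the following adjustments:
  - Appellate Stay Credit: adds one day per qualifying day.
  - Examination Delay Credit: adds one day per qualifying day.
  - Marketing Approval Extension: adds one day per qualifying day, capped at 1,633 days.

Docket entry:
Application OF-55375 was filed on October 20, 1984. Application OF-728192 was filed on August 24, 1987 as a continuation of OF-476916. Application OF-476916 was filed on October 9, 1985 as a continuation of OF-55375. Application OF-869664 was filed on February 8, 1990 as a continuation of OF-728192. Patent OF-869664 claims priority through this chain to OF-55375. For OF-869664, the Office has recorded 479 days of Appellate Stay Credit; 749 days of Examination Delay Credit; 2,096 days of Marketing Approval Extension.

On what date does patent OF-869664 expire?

August 20, 2014

Earliest priority filing: 20 October 1984.
Base term: 20 October 1984 + 22 years → 20 October 2006.
Appellate Stay Credit: +479 days → 11 February 2008.
Examination Delay Credit: +749 days → 1 March 2010.
Marketing Approval Extension: 2096 days claimed exceeds the 1633-day cap, so +1633 days → 20 August 2014.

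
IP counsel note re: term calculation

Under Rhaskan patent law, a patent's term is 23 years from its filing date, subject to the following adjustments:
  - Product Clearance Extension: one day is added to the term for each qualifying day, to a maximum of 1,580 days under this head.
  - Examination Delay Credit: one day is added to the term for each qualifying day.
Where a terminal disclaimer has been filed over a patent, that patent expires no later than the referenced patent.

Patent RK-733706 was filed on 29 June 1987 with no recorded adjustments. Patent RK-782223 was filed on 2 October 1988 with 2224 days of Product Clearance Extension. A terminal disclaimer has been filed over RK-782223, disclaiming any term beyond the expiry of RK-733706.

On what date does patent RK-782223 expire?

Natural term of RK-782223:
  Base: filing + 23 years → 2 October 2011.
  Product Clearance Extension: 2224 days claimed exceeds the 1580-day cap, so +1580 days → 29 January 2016.
Expiry of referenced patent RK-733706:
  Base: filing + 23 years → 29 June 2010.
Terminal disclaimer: RK-782223 expires on the earlier of 29 January 2016 and 29 June 2010.

June 29, 2010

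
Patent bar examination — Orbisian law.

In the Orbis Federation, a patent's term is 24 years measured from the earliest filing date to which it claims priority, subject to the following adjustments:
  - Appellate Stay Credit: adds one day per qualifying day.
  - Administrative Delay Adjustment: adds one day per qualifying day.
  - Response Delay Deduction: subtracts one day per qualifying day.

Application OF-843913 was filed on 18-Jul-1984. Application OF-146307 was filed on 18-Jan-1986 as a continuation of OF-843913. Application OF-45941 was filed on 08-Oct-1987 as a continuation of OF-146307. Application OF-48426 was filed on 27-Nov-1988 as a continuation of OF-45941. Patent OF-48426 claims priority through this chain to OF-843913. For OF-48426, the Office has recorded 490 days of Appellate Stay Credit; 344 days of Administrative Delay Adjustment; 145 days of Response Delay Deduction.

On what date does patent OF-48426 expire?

Earliest priority filing: 18 July 1984.
Base term: 18 July 1984 + 24 years → 18 July 2008.
Appellate Stay Credit: +490 days → 20 November 2009.
Administrative Delay Adjustment: +344 days → 30 October 2010.
Response Delay Deduction: −145 days → 7 June 2010.

2010-06-07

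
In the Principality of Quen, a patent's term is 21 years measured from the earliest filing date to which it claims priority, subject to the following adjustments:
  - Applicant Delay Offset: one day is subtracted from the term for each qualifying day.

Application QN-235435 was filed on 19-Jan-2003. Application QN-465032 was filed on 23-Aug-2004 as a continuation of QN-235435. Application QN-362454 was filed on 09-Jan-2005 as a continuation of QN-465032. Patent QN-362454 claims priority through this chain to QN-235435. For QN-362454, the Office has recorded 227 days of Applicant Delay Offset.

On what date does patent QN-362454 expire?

Earliest priority filing: 19 January 2003.
Base term: 19 January 2003 + 21 years → 19 January 2024.
Applicant Delay Offset: −227 days → 6 June 2023.

June 6, 2023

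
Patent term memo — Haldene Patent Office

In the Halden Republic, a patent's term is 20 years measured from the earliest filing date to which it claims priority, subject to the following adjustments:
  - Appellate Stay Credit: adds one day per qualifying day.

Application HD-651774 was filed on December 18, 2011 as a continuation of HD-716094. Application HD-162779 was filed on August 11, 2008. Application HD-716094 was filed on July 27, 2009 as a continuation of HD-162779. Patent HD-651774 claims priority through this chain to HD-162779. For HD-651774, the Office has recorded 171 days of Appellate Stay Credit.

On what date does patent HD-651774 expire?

January 29, 2029

Earliest priority filing: 11 August 2008.
Base term: 11 August 2008 + 20 years → 11 August 2028.
Appellate Stay Credit: +171 days → 29 January 2029.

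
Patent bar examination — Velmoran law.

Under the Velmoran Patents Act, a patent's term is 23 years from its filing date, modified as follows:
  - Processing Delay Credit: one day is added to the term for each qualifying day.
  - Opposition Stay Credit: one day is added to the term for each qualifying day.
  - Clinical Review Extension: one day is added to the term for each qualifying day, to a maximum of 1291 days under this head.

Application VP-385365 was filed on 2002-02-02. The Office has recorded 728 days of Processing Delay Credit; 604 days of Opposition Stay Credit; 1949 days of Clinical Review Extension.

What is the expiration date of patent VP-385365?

Base term: filing date + 23 years → 2 February 2025.
Processing Delay Credit: +728 days → 31 January 2027.
Opposition Stay Credit: +604 days → 26 September 2028.
Clinical Review Extension: 1949 days claimed exceeds the 1291-day cap, so +1291 days → 9 April 2032.

2032-04-09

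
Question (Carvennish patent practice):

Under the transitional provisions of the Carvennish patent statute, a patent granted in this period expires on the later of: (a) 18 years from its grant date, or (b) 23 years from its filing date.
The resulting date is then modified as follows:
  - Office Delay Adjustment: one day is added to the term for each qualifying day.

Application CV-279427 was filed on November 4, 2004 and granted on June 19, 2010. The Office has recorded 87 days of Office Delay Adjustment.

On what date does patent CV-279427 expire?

(a) grant + 18 years → 19 June 2028.
(b) filing + 23 years → 4 November 2027.
Later of the two: 19 June 2028.
Office Delay Adjustment: +87 days → 14 September 2028.

September 14, 2028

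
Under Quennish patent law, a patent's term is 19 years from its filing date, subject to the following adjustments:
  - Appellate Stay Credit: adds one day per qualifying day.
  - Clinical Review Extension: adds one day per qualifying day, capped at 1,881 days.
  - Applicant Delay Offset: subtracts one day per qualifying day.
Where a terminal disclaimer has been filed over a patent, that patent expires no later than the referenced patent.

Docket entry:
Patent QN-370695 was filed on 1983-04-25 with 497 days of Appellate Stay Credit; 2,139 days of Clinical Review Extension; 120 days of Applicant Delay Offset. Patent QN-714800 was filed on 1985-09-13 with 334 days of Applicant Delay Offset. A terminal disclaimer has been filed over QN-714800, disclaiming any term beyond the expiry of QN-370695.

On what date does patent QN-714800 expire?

October 15, 2003

Natural term of QN-714800:
  Base: filing + 19 years → 13 September 2004.
  Applicant Delay Offset: −334 days → 15 October 2003.
Expiry of referenced patent QN-370695:
  Base: filing + 19 years → 25 April 2002.
  Appellate Stay Credit: +497 days → 4 September 2003.
  Clinical Review Extension: 2139 days claimed exceeds the 1881-day cap, so +1881 days → 28 October 2008.
  Applicant Delay Offset: −120 days → 30 June 2008.
Terminal disclaimer: QN-714800 expires on the earlier of 15 October 2003 and 30 June 2008.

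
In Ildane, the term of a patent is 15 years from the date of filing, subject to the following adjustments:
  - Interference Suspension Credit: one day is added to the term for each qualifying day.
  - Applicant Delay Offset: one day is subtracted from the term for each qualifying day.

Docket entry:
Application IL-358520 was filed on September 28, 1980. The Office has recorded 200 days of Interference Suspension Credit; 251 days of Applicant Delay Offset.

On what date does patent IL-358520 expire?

Base term: filing date + 15 years → 28 September 1995.
Interference Suspension Credit: +200 days → 15 April 1996.
Applicant Delay Offset: −251 days → 8 August 1995.

August 8, 1995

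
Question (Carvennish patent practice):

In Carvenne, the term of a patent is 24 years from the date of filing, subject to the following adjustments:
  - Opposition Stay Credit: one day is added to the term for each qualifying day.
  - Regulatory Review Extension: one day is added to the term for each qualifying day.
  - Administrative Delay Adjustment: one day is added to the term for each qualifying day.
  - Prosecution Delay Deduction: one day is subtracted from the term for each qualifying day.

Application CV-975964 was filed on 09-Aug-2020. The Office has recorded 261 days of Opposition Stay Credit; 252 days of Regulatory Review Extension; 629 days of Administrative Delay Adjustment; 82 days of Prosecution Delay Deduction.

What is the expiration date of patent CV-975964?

Base term: filing date + 24 years → 9 August 2044.
Opposition Stay Credit: +261 days → 27 April 2045.
Regulatory Review Extension: +252 days → 4 January 2046.
Administrative Delay Adjustment: +629 days → 25 September 2047.
Prosecution Delay Deduction: −82 days → 5 July 2047.

July 5, 2047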